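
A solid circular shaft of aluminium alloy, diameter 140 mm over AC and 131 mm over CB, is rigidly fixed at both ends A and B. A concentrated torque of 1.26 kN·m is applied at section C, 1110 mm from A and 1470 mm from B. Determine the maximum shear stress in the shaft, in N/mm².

Compatibility: T_A·a/J_AC = T_B·b/J_CB with T_A + T_B = T₀.
J_AC = 3.77×10^-5 m⁴, J_CB = 2.89×10^-5 m⁴, so T_A = T₀·(J_AC/a)/((J_AC/a)+(J_CB/b)) = 798.0 N·m, T_B = 462.0 N·m.
τ in each portion: τ_AC = 1.48×10^6 Pa, τ_CB = 1.05×10^6 Pa; maximum is in AC.
τ_max = T_AC·r/J = 798.0·0.0700/3.77×10^-5 = 1.481×10^6 Pa.

1.48 N/mm²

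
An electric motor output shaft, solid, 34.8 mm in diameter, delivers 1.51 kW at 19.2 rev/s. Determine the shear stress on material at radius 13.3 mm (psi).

ω = 2π·19.2 = 120.6 rad/s, so T = P/ω = 1.51×10³ / 120.6 = 12.52 N·m.
J = πd⁴/32 = π(0.0348)⁴/32 = 1.440×10^-7 m⁴.
Shear stress varies linearly with radius: τ = T·r/J = 12.52 × 0.0133 / 1.440×10^-7 = 1.156×10^6 Pa.

168 psi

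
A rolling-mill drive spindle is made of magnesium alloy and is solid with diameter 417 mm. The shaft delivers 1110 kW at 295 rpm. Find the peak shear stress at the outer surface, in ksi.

ω = 2π·295/60 = 30.89 rad/s, so T = P/ω = 1110×10³ / 30.89 = 35930 N·m.
J = πd⁴/32 = π(0.417)⁴/32 = 2.969×10^-3 m⁴.
τ_max = T·r/J = 35930 × 0.208 / 2.969×10^-3 = 2.524×10^6 Pa.

0.366 ksi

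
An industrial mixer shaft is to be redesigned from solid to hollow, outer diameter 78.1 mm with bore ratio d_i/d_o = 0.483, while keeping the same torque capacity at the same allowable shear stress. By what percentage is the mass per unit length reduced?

Equal τ_max and T ⇒ the solid shaft needs d_s³ = d_o³(1−k⁴), so d_s = 78.1·(1−0.483⁴)^(1/3) = 76.66 mm.
Area ratio A_h/A_s = d_o²(1−k²)/d_s² = (1−k²)/(1−k⁴)^(2/3) = 0.7959.
Mass saving = 1 − 0.7959 = 20.4 %.

20.4 %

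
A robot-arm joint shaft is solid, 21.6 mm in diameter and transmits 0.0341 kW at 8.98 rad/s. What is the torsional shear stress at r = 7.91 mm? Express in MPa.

1.41 MPa

ω = 8.98 rad/s, so T = P/ω = 0.0341×10³ / 8.980 = 3.797 N·m.
J = πd⁴/32 = π(0.0216)⁴/32 = 2.137×10^-8 m⁴.
Shear stress varies linearly with radius: τ = T·r/J = 3.797 × 0.00791 / 2.137×10^-8 = 1.406×10^6 Pa.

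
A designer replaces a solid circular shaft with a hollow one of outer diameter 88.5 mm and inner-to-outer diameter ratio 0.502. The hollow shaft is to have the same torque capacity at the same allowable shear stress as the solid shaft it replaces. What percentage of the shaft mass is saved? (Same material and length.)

Equal τ_max and T ⇒ the solid shaft needs d_s³ = d_o³(1−k⁴), so d_s = 88.5·(1−0.502⁴)^(1/3) = 86.59 mm.
Area ratio A_h/A_s = d_o²(1−k²)/d_s² = (1−k²)/(1−k⁴)^(2/3) = 0.7814.
Mass saving = 1 − 0.7814 = 21.9 %.

21.9 %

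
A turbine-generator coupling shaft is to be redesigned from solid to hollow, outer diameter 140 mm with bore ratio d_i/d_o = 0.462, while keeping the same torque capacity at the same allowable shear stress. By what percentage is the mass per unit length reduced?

18.9 %

Equal τ_max and T ⇒ the solid shaft needs d_s³ = d_o³(1−k⁴), so d_s = 140·(1−0.462⁴)^(1/3) = 137.8 mm.
Area ratio A_h/A_s = d_o²(1−k²)/d_s² = (1−k²)/(1−k⁴)^(2/3) = 0.8114.
Mass saving = 1 − 0.8114 = 18.9 %.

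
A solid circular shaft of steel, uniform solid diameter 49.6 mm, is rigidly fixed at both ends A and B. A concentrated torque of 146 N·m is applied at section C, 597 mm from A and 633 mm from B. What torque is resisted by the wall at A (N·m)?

With uniform GJ and both ends fixed, compatibility θ_AC = θ_CB gives T_A·a = T_B·b, together with T_A + T_B = T₀.
T_A = T₀·b/(a+b) = 146.0·633/1230 = 75.14 N·m; T_B = 70.86 N·m.

75.1 N·m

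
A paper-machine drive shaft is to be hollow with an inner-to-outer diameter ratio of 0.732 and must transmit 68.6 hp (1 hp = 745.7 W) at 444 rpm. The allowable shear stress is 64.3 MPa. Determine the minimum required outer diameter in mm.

ω = 2π·444/60 = 46.50 rad/s, so T = P/ω = 68.6×745.7 / 46.50 = 1100 N·m.
For a hollow shaft with d_i/d_o = 0.732: τ_max = 16T/(π d_o³ (1−k⁴)), so d_o = [16T/(π τ_allow (1−k⁴))]^(1/3) = [16·1100/(π·6.43×10^7·0.7129)]^(1/3) = 0.04963 m.

49.6 mm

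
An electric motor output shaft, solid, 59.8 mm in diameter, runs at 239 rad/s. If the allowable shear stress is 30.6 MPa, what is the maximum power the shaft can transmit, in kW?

J = πd⁴/32 = π(0.0598)⁴/32 = 1.255×10^-6 m⁴.
T_max = τ_allow·J/r = 3.06×10^7 × 1.255×10^-6 / 0.0299 = 1285 N·m.
ω = 239 rad/s, so P_max = T_max·ω = 3.071×10^5 W.

307 kW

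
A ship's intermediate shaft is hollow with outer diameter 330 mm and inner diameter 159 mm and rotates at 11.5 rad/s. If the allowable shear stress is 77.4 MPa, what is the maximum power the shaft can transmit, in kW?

J = π(d_o⁴ − d_i⁴)/32 = π(0.330⁴ − 0.159⁴)/32 = 1.102×10^-3 m⁴.
T_max = τ_allow·J/r = 7.74×10^7 × 1.102×10^-3 / 0.165 = 516700 N·m.
ω = 11.5 rad/s, so P_max = T_max·ω = 5.942×10^6 W.

5940 kW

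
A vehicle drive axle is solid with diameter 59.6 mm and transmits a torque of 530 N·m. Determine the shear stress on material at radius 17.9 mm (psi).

1110 psi

J = πd⁴/32 = π(0.0596)⁴/32 = 1.239×10^-6 m⁴.
Shear stress varies linearly with radius: τ = T·r/J = 530.0 × 0.0179 / 1.239×10^-6 = 7.659×10^6 Pa.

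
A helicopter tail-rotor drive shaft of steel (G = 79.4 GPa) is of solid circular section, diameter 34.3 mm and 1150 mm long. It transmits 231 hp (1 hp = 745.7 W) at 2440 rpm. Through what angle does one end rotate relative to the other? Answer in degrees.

ω = 2π·2440/60 = 255.5 rad/s, so T = P/ω = 231×745.7 / 255.5 = 674.2 N·m.
J = πd⁴/32 = π(0.0343)⁴/32 = 1.359×10^-7 m⁴.
θ = T·L/(G·J) = 674.2 × 1.15 / (79.4×10⁹ × 1.359×10^-7) = 0.07186 rad.

4.12°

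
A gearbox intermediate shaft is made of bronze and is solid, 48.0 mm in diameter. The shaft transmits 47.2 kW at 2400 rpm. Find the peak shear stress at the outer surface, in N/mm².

ω = 2π·2400/60 = 251.3 rad/s, so T = P/ω = 47.2×10³ / 251.3 = 187.8 N·m.
J = πd⁴/32 = π(0.0480)⁴/32 = 5.212×10^-7 m⁴.
τ_max = T·r/J = 187.8 × 0.0240 / 5.212×10^-7 = 8.649×10^6 Pa.

8.65 N/mm²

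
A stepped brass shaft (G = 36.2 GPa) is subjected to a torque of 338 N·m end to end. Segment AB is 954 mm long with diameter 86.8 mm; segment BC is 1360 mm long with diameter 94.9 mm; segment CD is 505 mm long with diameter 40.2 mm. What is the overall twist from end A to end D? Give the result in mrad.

J_AB = π(0.0868)⁴/32 = 5.57×10^-6 m⁴; J_BC = π(0.0949)⁴/32 = 7.96×10^-6 m⁴; J_CD = π(0.0402)⁴/32 = 2.56×10^-7 m⁴.
θ = (T/G)·Σ L_i/J_i = (338.0/36.2×10⁹)·(0.954/5.57×10^-6 + 1.36/7.96×10^-6 + 0.505/2.56×10^-7) = 0.02158 rad.

21.6 mrad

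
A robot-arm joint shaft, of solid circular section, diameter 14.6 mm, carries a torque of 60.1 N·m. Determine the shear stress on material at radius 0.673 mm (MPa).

J = πd⁴/32 = π(0.0146)⁴/32 = 4.461×10^-9 m⁴.
Shear stress varies linearly with radius: τ = T·r/J = 60.10 × 6.73e-4 / 4.461×10^-9 = 9.067×10^6 Pa.

9.07 MPa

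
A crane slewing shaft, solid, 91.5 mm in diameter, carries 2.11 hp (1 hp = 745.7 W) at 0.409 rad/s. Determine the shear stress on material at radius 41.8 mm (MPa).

23.4 MPa

ω = 0.409 rad/s, so T = P/ω = 2.11×745.7 / 0.4090 = 3847 N·m.
J = πd⁴/32 = π(0.0915)⁴/32 = 6.882×10^-6 m⁴.
Shear stress varies linearly with radius: τ = T·r/J = 3847 × 0.0418 / 6.882×10^-6 = 2.337×10^7 Pa.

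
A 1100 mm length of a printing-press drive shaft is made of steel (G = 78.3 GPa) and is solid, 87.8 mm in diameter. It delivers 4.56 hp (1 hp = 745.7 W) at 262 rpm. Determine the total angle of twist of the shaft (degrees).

0.0171°

ω = 2π·262/60 = 27.44 rad/s, so T = P/ω = 4.56×745.7 / 27.44 = 123.9 N·m.
J = πd⁴/32 = π(0.0878)⁴/32 = 5.834×10^-6 m⁴.
θ = T·L/(G·J) = 123.9 × 1.10 / (78.3×10⁹ × 5.834×10^-6) = 2.984×10^-4 rad.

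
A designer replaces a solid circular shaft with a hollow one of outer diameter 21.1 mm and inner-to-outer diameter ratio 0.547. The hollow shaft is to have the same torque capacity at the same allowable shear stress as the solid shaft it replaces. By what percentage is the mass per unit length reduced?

Equal τ_max and T ⇒ the solid shaft needs d_s³ = d_o³(1−k⁴), so d_s = 21.1·(1−0.547⁴)^(1/3) = 20.45 mm.
Area ratio A_h/A_s = d_o²(1−k²)/d_s² = (1−k²)/(1−k⁴)^(2/3) = 0.7460.
Mass saving = 1 − 0.7460 = 25.4 %.

25.4 %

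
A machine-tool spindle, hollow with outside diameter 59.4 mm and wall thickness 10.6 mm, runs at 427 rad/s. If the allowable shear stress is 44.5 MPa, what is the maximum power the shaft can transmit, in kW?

648 kW

J = π(d_o⁴ − d_i⁴)/32 = π(0.0594⁴ − 0.0382⁴)/32 = 1.013×10^-6 m⁴.
T_max = τ_allow·J/r = 4.45×10^7 × 1.013×10^-6 / 0.0297 = 1518 N·m.
ω = 427 rad/s, so P_max = T_max·ω = 6.482×10^5 W.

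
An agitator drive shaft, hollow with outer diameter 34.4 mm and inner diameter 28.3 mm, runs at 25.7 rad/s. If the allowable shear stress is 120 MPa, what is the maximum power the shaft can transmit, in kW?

13.4 kW

J = π(d_o⁴ − d_i⁴)/32 = π(0.0344⁴ − 0.0283⁴)/32 = 7.451×10^-8 m⁴.
T_max = τ_allow·J/r = 1.20×10^8 × 7.451×10^-8 / 0.0172 = 519.8 N·m.
ω = 25.7 rad/s, so P_max = T_max·ω = 1.336×10^4 W.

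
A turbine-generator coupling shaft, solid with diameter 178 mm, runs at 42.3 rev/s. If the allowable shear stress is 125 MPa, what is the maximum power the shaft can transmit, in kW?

36800 kW

J = πd⁴/32 = π(0.178)⁴/32 = 9.856×10^-5 m⁴.
T_max = τ_allow·J/r = 1.25×10^8 × 9.856×10^-5 / 0.0890 = 138400 N·m.
ω = 2π·42.3 = 265.8 rad/s, so P_max = T_max·ω = 3.679×10^7 W.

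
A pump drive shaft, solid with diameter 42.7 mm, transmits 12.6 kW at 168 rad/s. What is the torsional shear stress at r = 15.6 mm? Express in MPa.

ω = 168 rad/s, so T = P/ω = 12.6×10³ / 168.0 = 75.00 N·m.
J = πd⁴/32 = π(0.0427)⁴/32 = 3.264×10^-7 m⁴.
Shear stress varies linearly with radius: τ = T·r/J = 75.00 × 0.0156 / 3.264×10^-7 = 3.585×10^6 Pa.

3.58 MPa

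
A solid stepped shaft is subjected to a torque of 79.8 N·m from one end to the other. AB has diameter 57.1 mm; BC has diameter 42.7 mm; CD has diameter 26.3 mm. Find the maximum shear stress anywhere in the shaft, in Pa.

2.23e7 Pa

Under the same torque, τ_max = 16T/(πd³) is largest where d is smallest — segment CD (d = 26.3 mm).
τ_max = 16·79.80/(π·(0.0263)³) = 2.234×10^7 Pa.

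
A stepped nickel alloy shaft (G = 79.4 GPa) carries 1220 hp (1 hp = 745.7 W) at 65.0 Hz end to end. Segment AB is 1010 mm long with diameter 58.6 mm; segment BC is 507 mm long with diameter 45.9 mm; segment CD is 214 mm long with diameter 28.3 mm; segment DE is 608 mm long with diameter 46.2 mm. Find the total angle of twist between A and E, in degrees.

10.9°

ω = 2π·65.0 = 408.4 rad/s, so T = P/ω = 1220×745.7 / 408.4 = 2228 N·m.
J_AB = π(0.0586)⁴/32 = 1.16×10^-6 m⁴; J_BC = π(0.0459)⁴/32 = 4.36×10^-7 m⁴; J_CD = π(0.0283)⁴/32 = 6.30×10^-8 m⁴; J_DE = π(0.0462)⁴/32 = 4.47×10^-7 m⁴.
θ = (T/G)·Σ L_i/J_i = (2228/79.4×10⁹)·(1.01/1.16×10^-6 + 0.507/4.36×10^-7 + 0.214/6.30×10^-8 + 0.608/4.47×10^-7) = 0.1906 rad.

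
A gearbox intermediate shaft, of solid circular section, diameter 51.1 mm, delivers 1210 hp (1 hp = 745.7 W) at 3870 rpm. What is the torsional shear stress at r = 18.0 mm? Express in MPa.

ω = 2π·3870/60 = 405.3 rad/s, so T = P/ω = 1210×745.7 / 405.3 = 2226 N·m.
J = πd⁴/32 = π(0.0511)⁴/32 = 6.694×10^-7 m⁴.
Shear stress varies linearly with radius: τ = T·r/J = 2226 × 0.0180 / 6.694×10^-7 = 5.987×10^7 Pa.

59.9 MPa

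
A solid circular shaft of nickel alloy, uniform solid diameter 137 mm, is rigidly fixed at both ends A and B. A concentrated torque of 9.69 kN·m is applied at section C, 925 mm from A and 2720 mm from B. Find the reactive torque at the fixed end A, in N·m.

With uniform GJ and both ends fixed, compatibility θ_AC = θ_CB gives T_A·a = T_B·b, together with T_A + T_B = T₀.
T_A = T₀·b/(a+b) = 9690·2720/3645 = 7231 N·m; T_B = 2459 N·m.

7230 N·m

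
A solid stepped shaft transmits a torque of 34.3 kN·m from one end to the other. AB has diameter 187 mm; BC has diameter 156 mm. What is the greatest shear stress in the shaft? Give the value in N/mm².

46.0 N/mm²

Under the same torque, τ_max = 16T/(πd³) is largest where d is smallest — segment BC (d = 156 mm).
τ_max = 16·34300/(π·(0.156)³) = 4.601×10^7 Pa.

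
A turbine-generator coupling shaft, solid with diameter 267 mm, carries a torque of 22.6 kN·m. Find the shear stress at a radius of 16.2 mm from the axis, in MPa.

0.734 MPa

J = πd⁴/32 = π(0.267)⁴/32 = 4.989×10^-4 m⁴.
Shear stress varies linearly with radius: τ = T·r/J = 22600 × 0.0162 / 4.989×10^-4 = 7.338×10^5 Pa.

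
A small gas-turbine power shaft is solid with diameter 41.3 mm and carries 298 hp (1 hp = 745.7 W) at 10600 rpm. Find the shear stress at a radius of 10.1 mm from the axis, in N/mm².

ω = 2π·10600/60 = 1110 rad/s, so T = P/ω = 298×745.7 / 1110 = 200.2 N·m.
J = πd⁴/32 = π(0.0413)⁴/32 = 2.856×10^-7 m⁴.
Shear stress varies linearly with radius: τ = T·r/J = 200.2 × 0.0101 / 2.856×10^-7 = 7.079×10^6 Pa.

7.08 N/mm²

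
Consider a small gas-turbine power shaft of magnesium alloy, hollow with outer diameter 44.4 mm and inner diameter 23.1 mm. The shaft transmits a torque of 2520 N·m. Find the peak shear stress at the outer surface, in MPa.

J = π(d_o⁴ − d_i⁴)/32 = π(0.0444⁴ − 0.0231⁴)/32 = 3.536×10^-7 m⁴.
τ_max = T·r/J = 2520 × 0.0222 / 3.536×10^-7 = 1.582×10^8 Pa.

158 MPa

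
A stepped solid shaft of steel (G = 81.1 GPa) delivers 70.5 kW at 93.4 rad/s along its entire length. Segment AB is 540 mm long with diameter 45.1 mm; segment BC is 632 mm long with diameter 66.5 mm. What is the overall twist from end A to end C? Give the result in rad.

0.0154 rad

ω = 93.4 rad/s, so T = P/ω = 70.5×10³ / 93.40 = 754.8 N·m.
J_AB = π(0.0451)⁴/32 = 4.06×10^-7 m⁴; J_BC = π(0.0665)⁴/32 = 1.92×10^-6 m⁴.
θ = (T/G)·Σ L_i/J_i = (754.8/81.1×10⁹)·(0.540/4.06×10^-7 + 0.632/1.92×10^-6) = 0.01544 rad.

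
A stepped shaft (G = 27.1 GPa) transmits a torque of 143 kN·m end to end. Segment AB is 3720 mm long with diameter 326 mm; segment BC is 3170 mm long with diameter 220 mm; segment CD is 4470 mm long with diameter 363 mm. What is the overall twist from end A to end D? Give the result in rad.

J_AB = π(0.326)⁴/32 = 1.11×10^-3 m⁴; J_BC = π(0.220)⁴/32 = 2.30×10^-4 m⁴; J_CD = π(0.363)⁴/32 = 1.70×10^-3 m⁴.
θ = (T/G)·Σ L_i/J_i = (143000/27.1×10⁹)·(3.72/1.11×10^-3 + 3.17/2.30×10^-4 + 4.47/1.70×10^-3) = 0.1043 rad.

0.104 rad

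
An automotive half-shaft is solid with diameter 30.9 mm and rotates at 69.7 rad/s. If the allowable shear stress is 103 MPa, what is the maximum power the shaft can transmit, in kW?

41.6 kW

J = πd⁴/32 = π(0.0309)⁴/32 = 8.950×10^-8 m⁴.
T_max = τ_allow·J/r = 1.03×10^8 × 8.950×10^-8 / 0.0154 = 596.7 N·m.
ω = 69.7 rad/s, so P_max = T_max·ω = 4.159×10^4 W.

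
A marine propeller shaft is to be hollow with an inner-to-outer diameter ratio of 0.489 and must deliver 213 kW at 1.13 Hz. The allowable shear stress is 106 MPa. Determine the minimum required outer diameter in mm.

ω = 2π·1.13 = 7.100 rad/s, so T = P/ω = 213×10³ / 7.100 = 30000 N·m.
For a hollow shaft with d_i/d_o = 0.489: τ_max = 16T/(π d_o³ (1−k⁴)), so d_o = [16T/(π τ_allow (1−k⁴))]^(1/3) = [16·30000/(π·1.06×10^8·0.9428)]^(1/3) = 0.1152 m.

115 mm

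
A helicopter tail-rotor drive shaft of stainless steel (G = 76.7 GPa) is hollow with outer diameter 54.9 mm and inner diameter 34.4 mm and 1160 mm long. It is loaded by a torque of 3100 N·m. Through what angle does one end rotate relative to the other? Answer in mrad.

J = π(d_o⁴ − d_i⁴)/32 = π(0.0549⁴ − 0.0344⁴)/32 = 7.544×10^-7 m⁴.
θ = T·L/(G·J) = 3100 × 1.16 / (76.7×10⁹ × 7.544×10^-7) = 0.06215 rad.

62.2 mrad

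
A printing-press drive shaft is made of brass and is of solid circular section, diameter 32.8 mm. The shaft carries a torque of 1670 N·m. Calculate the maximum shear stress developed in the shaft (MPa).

J = πd⁴/32 = π(0.0328)⁴/32 = 1.136×10^-7 m⁴.
τ_max = T·r/J = 1670 × 0.0164 / 1.136×10^-7 = 2.410×10^8 Pa.

241 MPa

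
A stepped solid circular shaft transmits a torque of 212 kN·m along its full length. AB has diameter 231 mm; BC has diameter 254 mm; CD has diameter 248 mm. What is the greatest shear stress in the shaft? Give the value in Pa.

8.76e7 Pa

Under the same torque, τ_max = 16T/(πd³) is largest where d is smallest — segment AB (d = 231 mm).
τ_max = 16·212000/(π·(0.231)³) = 8.759×10^7 Pa.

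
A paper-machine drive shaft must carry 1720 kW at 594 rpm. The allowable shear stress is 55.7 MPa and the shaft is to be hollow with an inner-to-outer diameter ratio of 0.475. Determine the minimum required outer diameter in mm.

ω = 2π·594/60 = 62.20 rad/s, so T = P/ω = 1720×10³ / 62.20 = 27650 N·m.
For a hollow shaft with d_i/d_o = 0.475: τ_max = 16T/(π d_o³ (1−k⁴)), so d_o = [16T/(π τ_allow (1−k⁴))]^(1/3) = [16·27650/(π·5.57×10^7·0.9491)]^(1/3) = 0.1386 m.

139 mm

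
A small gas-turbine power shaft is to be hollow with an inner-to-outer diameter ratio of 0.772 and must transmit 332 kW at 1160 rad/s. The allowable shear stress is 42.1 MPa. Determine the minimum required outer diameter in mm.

ω = 1160 rad/s, so T = P/ω = 332×10³ / 1160 = 286.2 N·m.
For a hollow shaft with d_i/d_o = 0.772: τ_max = 16T/(π d_o³ (1−k⁴)), so d_o = [16T/(π τ_allow (1−k⁴))]^(1/3) = [16·286.2/(π·4.21×10^7·0.6448)]^(1/3) = 0.03773 m.

37.7 mm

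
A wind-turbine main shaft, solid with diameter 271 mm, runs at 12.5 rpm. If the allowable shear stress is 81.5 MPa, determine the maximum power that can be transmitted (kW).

J = πd⁴/32 = π(0.271)⁴/32 = 5.295×10^-4 m⁴.
T_max = τ_allow·J/r = 8.15×10^7 × 5.295×10^-4 / 0.136 = 318500 N·m.
ω = 2π·12.5/60 = 1.309 rad/s, so P_max = T_max·ω = 4.169×10^5 W.

417 kW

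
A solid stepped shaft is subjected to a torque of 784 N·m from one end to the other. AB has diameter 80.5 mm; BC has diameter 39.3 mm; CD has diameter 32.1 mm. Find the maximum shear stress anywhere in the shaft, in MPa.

Under the same torque, τ_max = 16T/(πd³) is largest where d is smallest — segment CD (d = 32.1 mm).
τ_max = 16·784.0/(π·(0.0321)³) = 1.207×10^8 Pa.

121 MPa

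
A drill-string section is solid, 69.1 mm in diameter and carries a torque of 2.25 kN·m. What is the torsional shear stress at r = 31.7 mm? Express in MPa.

31.9 MPa

J = πd⁴/32 = π(0.0691)⁴/32 = 2.238×10^-6 m⁴.
Shear stress varies linearly with radius: τ = T·r/J = 2250 × 0.0317 / 2.238×10^-6 = 3.187×10^7 Pa.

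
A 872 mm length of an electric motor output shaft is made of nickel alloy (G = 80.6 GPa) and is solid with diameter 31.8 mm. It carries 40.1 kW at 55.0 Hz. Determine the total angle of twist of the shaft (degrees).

ω = 2π·55.0 = 345.6 rad/s, so T = P/ω = 40.1×10³ / 345.6 = 116.0 N·m.
J = πd⁴/32 = π(0.0318)⁴/32 = 1.004×10^-7 m⁴.
θ = T·L/(G·J) = 116.0 × 0.872 / (80.6×10⁹ × 1.004×10^-7) = 0.01250 rad.

0.716°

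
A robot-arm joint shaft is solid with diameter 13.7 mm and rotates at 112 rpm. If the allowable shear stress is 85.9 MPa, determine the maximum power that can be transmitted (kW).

0.509 kW

J = πd⁴/32 = π(0.0137)⁴/32 = 3.458×10^-9 m⁴.
T_max = τ_allow·J/r = 8.59×10^7 × 3.458×10^-9 / 0.00685 = 43.37 N·m.
ω = 2π·112/60 = 11.73 rad/s, so P_max = T_max·ω = 508.7 W.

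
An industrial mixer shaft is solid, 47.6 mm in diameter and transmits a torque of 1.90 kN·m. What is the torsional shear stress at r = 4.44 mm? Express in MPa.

J = πd⁴/32 = π(0.0476)⁴/32 = 5.040×10^-7 m⁴.
Shear stress varies linearly with radius: τ = T·r/J = 1900 × 0.00444 / 5.040×10^-7 = 1.674×10^7 Pa.

16.7 MPa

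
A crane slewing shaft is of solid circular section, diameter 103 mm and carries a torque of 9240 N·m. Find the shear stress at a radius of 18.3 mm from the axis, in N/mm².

J = πd⁴/32 = π(0.103)⁴/32 = 1.105×10^-5 m⁴.
Shear stress varies linearly with radius: τ = T·r/J = 9240 × 0.0183 / 1.105×10^-5 = 1.530×10^7 Pa.

15.3 N/mm²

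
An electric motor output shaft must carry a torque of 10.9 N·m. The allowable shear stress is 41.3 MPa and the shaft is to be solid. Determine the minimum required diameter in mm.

11.0 mm

For a solid shaft τ_max = 16T/(πd³), so d = (16T/(π τ_allow))^(1/3) = (16·10.90/(π·4.13×10^7))^(1/3) = 0.01104 m.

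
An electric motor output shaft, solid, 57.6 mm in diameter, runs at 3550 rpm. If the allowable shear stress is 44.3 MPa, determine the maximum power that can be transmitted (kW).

J = πd⁴/32 = π(0.0576)⁴/32 = 1.081×10^-6 m⁴.
T_max = τ_allow·J/r = 4.43×10^7 × 1.081×10^-6 / 0.0288 = 1662 N·m.
ω = 2π·3550/60 = 371.8 rad/s, so P_max = T_max·ω = 6.180×10^5 W.

618 kW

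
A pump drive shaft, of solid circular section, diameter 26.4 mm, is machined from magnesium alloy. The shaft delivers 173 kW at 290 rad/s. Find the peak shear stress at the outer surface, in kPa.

ω = 290 rad/s, so T = P/ω = 173×10³ / 290.0 = 596.6 N·m.
J = πd⁴/32 = π(0.0264)⁴/32 = 4.769×10^-8 m⁴.
τ_max = T·r/J = 596.6 × 0.0132 / 4.769×10^-8 = 1.651×10^8 Pa.

165000 kPa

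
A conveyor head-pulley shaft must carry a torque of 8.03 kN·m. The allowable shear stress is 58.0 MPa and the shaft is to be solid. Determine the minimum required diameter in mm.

89.0 mm

For a solid shaft τ_max = 16T/(πd³), so d = (16T/(π τ_allow))^(1/3) = (16·8030/(π·5.80×10^7))^(1/3) = 0.08901 m.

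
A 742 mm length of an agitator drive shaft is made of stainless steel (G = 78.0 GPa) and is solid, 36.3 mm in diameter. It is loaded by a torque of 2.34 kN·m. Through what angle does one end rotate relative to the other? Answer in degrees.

7.48°

J = πd⁴/32 = π(0.0363)⁴/32 = 1.705×10^-7 m⁴.
θ = T·L/(G·J) = 2340 × 0.742 / (78.0×10⁹ × 1.705×10^-7) = 0.1306 rad.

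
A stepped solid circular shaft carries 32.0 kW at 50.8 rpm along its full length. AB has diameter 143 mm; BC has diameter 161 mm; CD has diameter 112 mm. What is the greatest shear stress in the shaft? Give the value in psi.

3160 psi

ω = 2π·50.8/60 = 5.320 rad/s, so T = P/ω = 32.0×10³ / 5.320 = 6015 N·m.
Under the same torque, τ_max = 16T/(πd³) is largest where d is smallest — segment CD (d = 112 mm).
τ_max = 16·6015/(π·(0.112)³) = 2.181×10^7 Pa.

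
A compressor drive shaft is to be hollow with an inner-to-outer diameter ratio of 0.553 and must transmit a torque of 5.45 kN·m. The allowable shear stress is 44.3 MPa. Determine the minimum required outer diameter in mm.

For a hollow shaft with d_i/d_o = 0.553: τ_max = 16T/(π d_o³ (1−k⁴)), so d_o = [16T/(π τ_allow (1−k⁴))]^(1/3) = [16·5450/(π·4.43×10^7·0.9065)]^(1/3) = 0.08842 m.

88.4 mm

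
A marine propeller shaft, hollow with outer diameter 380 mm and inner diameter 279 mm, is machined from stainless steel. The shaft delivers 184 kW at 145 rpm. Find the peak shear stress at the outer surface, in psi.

230 psi

ω = 2π·145/60 = 15.18 rad/s, so T = P/ω = 184×10³ / 15.18 = 12120 N·m.
J = π(d_o⁴ − d_i⁴)/32 = π(0.380⁴ − 0.279⁴)/32 = 1.452×10^-3 m⁴.
τ_max = T·r/J = 12120 × 0.190 / 1.452×10^-3 = 1.585×10^6 Pa.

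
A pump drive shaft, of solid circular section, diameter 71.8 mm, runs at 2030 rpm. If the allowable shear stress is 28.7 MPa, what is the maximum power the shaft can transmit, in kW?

J = πd⁴/32 = π(0.0718)⁴/32 = 2.609×10^-6 m⁴.
T_max = τ_allow·J/r = 2.87×10^7 × 2.609×10^-6 / 0.0359 = 2086 N·m.
ω = 2π·2030/60 = 212.6 rad/s, so P_max = T_max·ω = 4.434×10^5 W.

443 kW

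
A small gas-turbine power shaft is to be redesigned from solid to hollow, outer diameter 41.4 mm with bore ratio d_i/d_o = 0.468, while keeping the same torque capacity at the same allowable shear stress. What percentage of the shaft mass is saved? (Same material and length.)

Equal τ_max and T ⇒ the solid shaft needs d_s³ = d_o³(1−k⁴), so d_s = 41.4·(1−0.468⁴)^(1/3) = 40.73 mm.
Area ratio A_h/A_s = d_o²(1−k²)/d_s² = (1−k²)/(1−k⁴)^(2/3) = 0.8070.
Mass saving = 1 − 0.8070 = 19.3 %.

19.3 %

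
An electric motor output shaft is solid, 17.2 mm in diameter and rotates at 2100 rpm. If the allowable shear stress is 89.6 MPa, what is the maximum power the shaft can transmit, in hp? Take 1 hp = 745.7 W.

J = πd⁴/32 = π(0.0172)⁴/32 = 8.592×10^-9 m⁴.
T_max = τ_allow·J/r = 8.96×10^7 × 8.592×10^-9 / 0.00860 = 89.52 N·m.
ω = 2π·2100/60 = 219.9 rad/s, so P_max = T_max·ω = 1.969×10^4 W.

26.4 hp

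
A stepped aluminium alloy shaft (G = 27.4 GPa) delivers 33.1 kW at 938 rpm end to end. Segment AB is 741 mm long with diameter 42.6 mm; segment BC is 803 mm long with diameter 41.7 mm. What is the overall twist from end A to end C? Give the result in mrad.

61.5 mrad

ω = 2π·938/60 = 98.23 rad/s, so T = P/ω = 33.1×10³ / 98.23 = 337.0 N·m.
J_AB = π(0.0426)⁴/32 = 3.23×10^-7 m⁴; J_BC = π(0.0417)⁴/32 = 2.97×10^-7 m⁴.
θ = (T/G)·Σ L_i/J_i = (337.0/27.4×10⁹)·(0.741/3.23×10^-7 + 0.803/2.97×10^-7) = 0.06145 rad.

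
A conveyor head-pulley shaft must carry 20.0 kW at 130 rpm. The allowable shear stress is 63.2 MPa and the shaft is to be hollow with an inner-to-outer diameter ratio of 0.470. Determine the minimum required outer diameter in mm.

49.9 mm

ω = 2π·130/60 = 13.61 rad/s, so T = P/ω = 20.0×10³ / 13.61 = 1469 N·m.
For a hollow shaft with d_i/d_o = 0.470: τ_max = 16T/(π d_o³ (1−k⁴)), so d_o = [16T/(π τ_allow (1−k⁴))]^(1/3) = [16·1469/(π·6.32×10^7·0.9512)]^(1/3) = 0.04993 m.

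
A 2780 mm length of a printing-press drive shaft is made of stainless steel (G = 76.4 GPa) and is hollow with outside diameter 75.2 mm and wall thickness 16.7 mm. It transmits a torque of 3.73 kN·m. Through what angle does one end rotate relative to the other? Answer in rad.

0.0478 rad

J = π(d_o⁴ − d_i⁴)/32 = π(0.0752⁴ − 0.0418⁴)/32 = 2.840×10^-6 m⁴.
θ = T·L/(G·J) = 3730 × 2.78 / (76.4×10⁹ × 2.840×10^-6) = 0.04779 rad.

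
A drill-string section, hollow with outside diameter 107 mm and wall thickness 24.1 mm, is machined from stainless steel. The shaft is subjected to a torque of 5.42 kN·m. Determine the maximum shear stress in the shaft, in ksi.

J = π(d_o⁴ − d_i⁴)/32 = π(0.107⁴ − 0.0588⁴)/32 = 1.170×10^-5 m⁴.
τ_max = T·r/J = 5420 × 0.0535 / 1.170×10^-5 = 2.479×10^7 Pa.

3.60 ksi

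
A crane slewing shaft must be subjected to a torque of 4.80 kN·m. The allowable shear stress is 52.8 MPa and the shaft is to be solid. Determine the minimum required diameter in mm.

For a solid shaft τ_max = 16T/(πd³), so d = (16T/(π τ_allow))^(1/3) = (16·4800/(π·5.28×10^7))^(1/3) = 0.07736 m.

77.4 mm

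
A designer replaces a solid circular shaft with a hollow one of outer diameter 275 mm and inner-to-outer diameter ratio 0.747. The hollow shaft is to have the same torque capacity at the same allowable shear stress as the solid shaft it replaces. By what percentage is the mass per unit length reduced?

43.3 %

Equal τ_max and T ⇒ the solid shaft needs d_s³ = d_o³(1−k⁴), so d_s = 275·(1−0.747⁴)^(1/3) = 242.8 mm.
Area ratio A_h/A_s = d_o²(1−k²)/d_s² = (1−k²)/(1−k⁴)^(2/3) = 0.5668.
Mass saving = 1 − 0.5668 = 43.3 %.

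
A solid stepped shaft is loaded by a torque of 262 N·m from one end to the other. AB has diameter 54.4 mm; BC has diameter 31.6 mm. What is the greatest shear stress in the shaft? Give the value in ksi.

Under the same torque, τ_max = 16T/(πd³) is largest where d is smallest — segment BC (d = 31.6 mm).
τ_max = 16·262.0/(π·(0.0316)³) = 4.229×10^7 Pa.

6.13 ksi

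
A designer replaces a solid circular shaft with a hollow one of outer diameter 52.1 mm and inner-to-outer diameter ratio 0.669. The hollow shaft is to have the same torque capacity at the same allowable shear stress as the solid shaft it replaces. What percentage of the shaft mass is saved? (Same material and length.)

Equal τ_max and T ⇒ the solid shaft needs d_s³ = d_o³(1−k⁴), so d_s = 52.1·(1−0.669⁴)^(1/3) = 48.36 mm.
Area ratio A_h/A_s = d_o²(1−k²)/d_s² = (1−k²)/(1−k⁴)^(2/3) = 0.6412.
Mass saving = 1 − 0.6412 = 35.9 %.

35.9 %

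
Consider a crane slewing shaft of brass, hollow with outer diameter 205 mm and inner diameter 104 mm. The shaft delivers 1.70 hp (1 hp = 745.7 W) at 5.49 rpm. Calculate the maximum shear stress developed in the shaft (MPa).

ω = 2π·5.49/60 = 0.5749 rad/s, so T = P/ω = 1.70×745.7 / 0.5749 = 2205 N·m.
J = π(d_o⁴ − d_i⁴)/32 = π(0.205⁴ − 0.104⁴)/32 = 1.619×10^-4 m⁴.
τ_max = T·r/J = 2205 × 0.102 / 1.619×10^-4 = 1.396×10^6 Pa.

1.40 MPa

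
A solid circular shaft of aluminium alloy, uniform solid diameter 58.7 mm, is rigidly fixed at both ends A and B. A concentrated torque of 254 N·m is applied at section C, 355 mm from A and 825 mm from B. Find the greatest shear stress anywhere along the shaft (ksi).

0.649 ksi

With uniform GJ and both ends fixed, compatibility θ_AC = θ_CB gives T_A·a = T_B·b, together with T_A + T_B = T₀.
T_A = T₀·b/(a+b) = 254.0·825/1180 = 177.6 N·m; T_B = 76.42 N·m.
τ in each portion: τ_AC = 4.47×10^6 Pa, τ_CB = 1.92×10^6 Pa; maximum is in AC.
τ_max = T_AC·r/J = 177.6·0.0294/1.17×10^-6 = 4.472×10^6 Pa.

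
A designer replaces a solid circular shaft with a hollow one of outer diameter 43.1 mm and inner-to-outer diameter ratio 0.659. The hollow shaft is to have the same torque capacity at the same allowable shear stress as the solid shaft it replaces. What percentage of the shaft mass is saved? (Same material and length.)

35.0 %

Equal τ_max and T ⇒ the solid shaft needs d_s³ = d_o³(1−k⁴), so d_s = 43.1·(1−0.659⁴)^(1/3) = 40.20 mm.
Area ratio A_h/A_s = d_o²(1−k²)/d_s² = (1−k²)/(1−k⁴)^(2/3) = 0.6503.
Mass saving = 1 − 0.6503 = 35.0 %.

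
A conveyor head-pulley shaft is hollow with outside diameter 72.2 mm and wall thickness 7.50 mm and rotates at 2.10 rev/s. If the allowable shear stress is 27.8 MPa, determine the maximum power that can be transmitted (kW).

J = π(d_o⁴ − d_i⁴)/32 = π(0.0722⁴ − 0.0572⁴)/32 = 1.617×10^-6 m⁴.
T_max = τ_allow·J/r = 2.78×10^7 × 1.617×10^-6 / 0.0361 = 1245 N·m.
ω = 2π·2.10 = 13.19 rad/s, so P_max = T_max·ω = 1.643×10^4 W.

16.4 kW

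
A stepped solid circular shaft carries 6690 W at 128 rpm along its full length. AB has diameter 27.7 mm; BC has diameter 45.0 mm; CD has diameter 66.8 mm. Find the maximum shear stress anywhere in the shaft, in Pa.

ω = 2π·128/60 = 13.40 rad/s, so T = P/ω = 6690 / 13.40 = 499.1 N·m.
Under the same torque, τ_max = 16T/(πd³) is largest where d is smallest — segment AB (d = 27.7 mm).
τ_max = 16·499.1/(π·(0.0277)³) = 1.196×10^8 Pa.

1.20e8 Pa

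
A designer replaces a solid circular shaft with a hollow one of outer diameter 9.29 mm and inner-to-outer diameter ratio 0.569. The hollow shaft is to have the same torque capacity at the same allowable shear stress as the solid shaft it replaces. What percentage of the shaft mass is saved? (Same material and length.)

27.2 %

Equal τ_max and T ⇒ the solid shaft needs d_s³ = d_o³(1−k⁴), so d_s = 9.29·(1−0.569⁴)^(1/3) = 8.953 mm.
Area ratio A_h/A_s = d_o²(1−k²)/d_s² = (1−k²)/(1−k⁴)^(2/3) = 0.7280.
Mass saving = 1 − 0.7280 = 27.2 %.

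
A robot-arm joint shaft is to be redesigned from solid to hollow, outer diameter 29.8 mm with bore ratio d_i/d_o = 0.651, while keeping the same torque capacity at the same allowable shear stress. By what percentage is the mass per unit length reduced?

34.3 %

Equal τ_max and T ⇒ the solid shaft needs d_s³ = d_o³(1−k⁴), so d_s = 29.8·(1−0.651⁴)^(1/3) = 27.90 mm.
Area ratio A_h/A_s = d_o²(1−k²)/d_s² = (1−k²)/(1−k⁴)^(2/3) = 0.6575.
Mass saving = 1 − 0.6575 = 34.3 %.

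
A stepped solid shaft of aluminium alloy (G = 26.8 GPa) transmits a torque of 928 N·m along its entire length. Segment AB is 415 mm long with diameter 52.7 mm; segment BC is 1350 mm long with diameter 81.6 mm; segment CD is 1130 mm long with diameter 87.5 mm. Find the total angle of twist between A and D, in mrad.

J_AB = π(0.0527)⁴/32 = 7.57×10^-7 m⁴; J_BC = π(0.0816)⁴/32 = 4.35×10^-6 m⁴; J_CD = π(0.0875)⁴/32 = 5.75×10^-6 m⁴.
θ = (T/G)·Σ L_i/J_i = (928.0/26.8×10⁹)·(0.415/7.57×10^-7 + 1.35/4.35×10^-6 + 1.13/5.75×10^-6) = 0.03652 rad.

36.5 mrad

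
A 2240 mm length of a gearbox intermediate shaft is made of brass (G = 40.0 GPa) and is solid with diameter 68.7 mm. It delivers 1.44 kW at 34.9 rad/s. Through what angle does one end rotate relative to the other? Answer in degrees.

0.0605°

ω = 34.9 rad/s, so T = P/ω = 1.44×10³ / 34.90 = 41.26 N·m.
J = πd⁴/32 = π(0.0687)⁴/32 = 2.187×10^-6 m⁴.
θ = T·L/(G·J) = 41.26 × 2.24 / (40.0×10⁹ × 2.187×10^-6) = 1.057×10^-3 rad.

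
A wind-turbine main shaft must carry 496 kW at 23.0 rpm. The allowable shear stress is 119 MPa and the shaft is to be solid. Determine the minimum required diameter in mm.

207 mm

ω = 2π·23.0/60 = 2.409 rad/s, so T = P/ω = 496×10³ / 2.409 = 205900 N·m.
For a solid shaft τ_max = 16T/(πd³), so d = (16T/(π τ_allow))^(1/3) = (16·205900/(π·1.19×10^8))^(1/3) = 0.2066 m.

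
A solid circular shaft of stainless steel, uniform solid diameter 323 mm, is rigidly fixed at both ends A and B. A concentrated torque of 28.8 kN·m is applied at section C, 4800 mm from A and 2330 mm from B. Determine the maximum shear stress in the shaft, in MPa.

With uniform GJ and both ends fixed, compatibility θ_AC = θ_CB gives T_A·a = T_B·b, together with T_A + T_B = T₀.
T_A = T₀·b/(a+b) = 28800·2330/7130 = 9412 N·m; T_B = 19390 N·m.
τ in each portion: τ_AC = 1.42×10^6 Pa, τ_CB = 2.93×10^6 Pa; maximum is in CB.
τ_max = T_CB·r/J = 19390·0.162/1.07×10^-3 = 2.930×10^6 Pa.

2.93 MPa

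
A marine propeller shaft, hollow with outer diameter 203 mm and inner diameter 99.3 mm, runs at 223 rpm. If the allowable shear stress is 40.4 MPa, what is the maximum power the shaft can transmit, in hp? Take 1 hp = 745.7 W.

1960 hp

J = π(d_o⁴ − d_i⁴)/32 = π(0.203⁴ − 0.0993⁴)/32 = 1.572×10^-4 m⁴.
T_max = τ_allow·J/r = 4.04×10^7 × 1.572×10^-4 / 0.102 = 62560 N·m.
ω = 2π·223/60 = 23.35 rad/s, so P_max = T_max·ω = 1.461×10^6 W.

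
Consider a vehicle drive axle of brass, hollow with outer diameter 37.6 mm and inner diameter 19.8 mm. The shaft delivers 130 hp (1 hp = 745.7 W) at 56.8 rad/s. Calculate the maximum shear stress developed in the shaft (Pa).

1.77e8 Pa

ω = 56.8 rad/s, so T = P/ω = 130×745.7 / 56.80 = 1707 N·m.
J = π(d_o⁴ − d_i⁴)/32 = π(0.0376⁴ − 0.0198⁴)/32 = 1.811×10^-7 m⁴.
τ_max = T·r/J = 1707 × 0.0188 / 1.811×10^-7 = 1.771×10^8 Pa.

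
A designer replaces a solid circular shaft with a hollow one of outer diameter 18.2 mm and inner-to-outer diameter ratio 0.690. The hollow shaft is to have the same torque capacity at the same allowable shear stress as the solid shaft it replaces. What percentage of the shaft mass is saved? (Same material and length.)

Equal τ_max and T ⇒ the solid shaft needs d_s³ = d_o³(1−k⁴), so d_s = 18.2·(1−0.690⁴)^(1/3) = 16.71 mm.
Area ratio A_h/A_s = d_o²(1−k²)/d_s² = (1−k²)/(1−k⁴)^(2/3) = 0.6218.
Mass saving = 1 − 0.6218 = 37.8 %.

37.8 %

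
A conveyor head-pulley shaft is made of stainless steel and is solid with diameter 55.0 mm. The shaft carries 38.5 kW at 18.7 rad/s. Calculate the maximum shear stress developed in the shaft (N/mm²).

ω = 18.7 rad/s, so T = P/ω = 38.5×10³ / 18.70 = 2059 N·m.
J = πd⁴/32 = π(0.0550)⁴/32 = 8.984×10^-7 m⁴.
τ_max = T·r/J = 2059 × 0.0275 / 8.984×10^-7 = 6.302×10^7 Pa.

63.0 N/mm²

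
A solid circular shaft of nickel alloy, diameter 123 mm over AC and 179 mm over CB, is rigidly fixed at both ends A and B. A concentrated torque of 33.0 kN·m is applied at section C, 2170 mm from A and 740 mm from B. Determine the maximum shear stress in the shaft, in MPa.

Compatibility: T_A·a/J_AC = T_B·b/J_CB with T_A + T_B = T₀.
J_AC = 2.25×10^-5 m⁴, J_CB = 1.01×10^-4 m⁴, so T_A = T₀·(J_AC/a)/((J_AC/a)+(J_CB/b)) = 2332 N·m, T_B = 30670 N·m.
τ in each portion: τ_AC = 6.38×10^6 Pa, τ_CB = 2.72×10^7 Pa; maximum is in CB.
τ_max = T_CB·r/J = 30670·0.0895/1.01×10^-4 = 2.723×10^7 Pa.

27.2 MPa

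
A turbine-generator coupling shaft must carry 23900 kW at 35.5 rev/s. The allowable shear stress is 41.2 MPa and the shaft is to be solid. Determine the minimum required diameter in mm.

237 mm

ω = 2π·35.5 = 223.1 rad/s, so T = P/ω = 23900×10³ / 223.1 = 107100 N·m.
For a solid shaft τ_max = 16T/(πd³), so d = (16T/(π τ_allow))^(1/3) = (16·107100/(π·4.12×10^7))^(1/3) = 0.2366 m.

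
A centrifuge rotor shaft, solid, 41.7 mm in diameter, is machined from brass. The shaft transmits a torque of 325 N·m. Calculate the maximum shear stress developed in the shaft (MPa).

J = πd⁴/32 = π(0.0417)⁴/32 = 2.969×10^-7 m⁴.
τ_max = T·r/J = 325.0 × 0.0209 / 2.969×10^-7 = 2.283×10^7 Pa.

22.8 MPa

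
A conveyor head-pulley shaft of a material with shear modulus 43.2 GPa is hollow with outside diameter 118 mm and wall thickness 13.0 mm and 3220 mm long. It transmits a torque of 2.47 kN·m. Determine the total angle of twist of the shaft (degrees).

0.879°

J = π(d_o⁴ − d_i⁴)/32 = π(0.118⁴ − 0.0920⁴)/32 = 1.200×10^-5 m⁴.
θ = T·L/(G·J) = 2470 × 3.22 / (43.2×10⁹ × 1.200×10^-5) = 0.01534 rad.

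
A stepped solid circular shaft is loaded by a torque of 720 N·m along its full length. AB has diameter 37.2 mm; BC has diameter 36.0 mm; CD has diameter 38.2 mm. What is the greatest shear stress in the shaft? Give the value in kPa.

78600 kPa

Under the same torque, τ_max = 16T/(πd³) is largest where d is smallest — segment BC (d = 36.0 mm).
τ_max = 16·720.0/(π·(0.0360)³) = 7.860×10^7 Pa.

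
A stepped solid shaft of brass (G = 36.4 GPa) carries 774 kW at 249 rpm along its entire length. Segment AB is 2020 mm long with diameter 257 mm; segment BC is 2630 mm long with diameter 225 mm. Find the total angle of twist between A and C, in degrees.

0.709°

ω = 2π·249/60 = 26.08 rad/s, so T = P/ω = 774×10³ / 26.08 = 29680 N·m.
J_AB = π(0.257)⁴/32 = 4.28×10^-4 m⁴; J_BC = π(0.225)⁴/32 = 2.52×10^-4 m⁴.
θ = (T/G)·Σ L_i/J_i = (29680/36.4×10⁹)·(2.02/4.28×10^-4 + 2.63/2.52×10^-4) = 0.01237 rad.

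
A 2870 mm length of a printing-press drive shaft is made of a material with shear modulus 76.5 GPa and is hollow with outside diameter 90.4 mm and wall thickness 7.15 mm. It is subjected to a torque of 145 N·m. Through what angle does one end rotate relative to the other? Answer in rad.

J = π(d_o⁴ − d_i⁴)/32 = π(0.0904⁴ − 0.0761⁴)/32 = 3.264×10^-6 m⁴.
θ = T·L/(G·J) = 145.0 × 2.87 / (76.5×10⁹ × 3.264×10^-6) = 1.667×10^-3 rad.

0.00167 rad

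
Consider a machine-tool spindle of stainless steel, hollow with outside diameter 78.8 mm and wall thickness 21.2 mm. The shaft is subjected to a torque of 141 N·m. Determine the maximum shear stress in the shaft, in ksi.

J = π(d_o⁴ − d_i⁴)/32 = π(0.0788⁴ − 0.0364⁴)/32 = 3.613×10^-6 m⁴.
τ_max = T·r/J = 141.0 × 0.0394 / 3.613×10^-6 = 1.538×10^6 Pa.

0.223 ksi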